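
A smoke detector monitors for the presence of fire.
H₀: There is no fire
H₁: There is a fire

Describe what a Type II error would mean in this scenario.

Answer: The alarm fails to sound when there actually is a fire

Derivation:
Type I error (α): Rejecting H₀ when H₀ is true
Type II error (β): Failing to reject H₀ when H₁ is true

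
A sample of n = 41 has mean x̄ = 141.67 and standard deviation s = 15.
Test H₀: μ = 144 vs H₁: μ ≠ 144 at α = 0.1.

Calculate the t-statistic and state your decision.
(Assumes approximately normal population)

Answer: t = -0.9946, fail to reject H₀

Derivation:
df = n - 1 = 40
SE = s/√n = 15/√41 = 2.3426
t = (x̄ - μ₀)/SE = (141.67 - 144)/2.3426 = -0.9946
Critical value: t_{0.05,40} = ±1.684
p-value ≈ 0.3259
Decision: fail to reject H₀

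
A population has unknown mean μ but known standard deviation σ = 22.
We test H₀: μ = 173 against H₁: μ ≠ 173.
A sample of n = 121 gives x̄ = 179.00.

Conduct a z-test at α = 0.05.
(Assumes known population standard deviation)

Answer: z = 3.0000, reject H₀

Derivation:
Standard error: SE = σ/√n = 22/√121 = 2.0000
z-statistic: z = (x̄ - μ₀)/SE = (179.00 - 173)/2.0000 = 3.0000
Critical value: ±1.960
p-value = 0.0027
Decision: reject H₀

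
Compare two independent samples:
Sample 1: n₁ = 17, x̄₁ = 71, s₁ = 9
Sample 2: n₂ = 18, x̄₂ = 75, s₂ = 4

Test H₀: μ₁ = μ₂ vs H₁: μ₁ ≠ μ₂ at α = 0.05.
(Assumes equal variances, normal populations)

Pooled variance: s²_p = [16×9² + 17×4²]/(33) = 47.5152
s_p = 6.8931
SE = s_p×√(1/n₁ + 1/n₂) = 6.8931×√(1/17 + 1/18) = 2.3312
t = (x̄₁ - x̄₂)/SE = (71 - 75)/2.3312 = -1.7159
df = 33, t-critical = ±2.035
Decision: fail to reject H₀

Answer: t = -1.7159, fail to reject H₀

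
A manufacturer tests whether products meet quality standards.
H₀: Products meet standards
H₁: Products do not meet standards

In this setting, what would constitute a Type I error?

Type I error (α): Rejecting H₀ when H₀ is true
Type II error (β): Failing to reject H₀ when H₁ is true

Answer: Rejecting good products that actually meet standards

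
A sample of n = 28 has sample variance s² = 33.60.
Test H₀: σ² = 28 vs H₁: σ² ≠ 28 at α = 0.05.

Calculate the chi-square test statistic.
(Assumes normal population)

df = n - 1 = 27
χ² = (n-1)s²/σ₀² = 27×33.60/28 = 32.4000
Critical values: χ²_{0.975,27} = 14.573, χ²_{0.025,27} = 43.195
Rejection region: χ² < 14.573 or χ² > 43.195
Decision: fail to reject H₀

Answer: χ² = 32.4000, fail to reject H₀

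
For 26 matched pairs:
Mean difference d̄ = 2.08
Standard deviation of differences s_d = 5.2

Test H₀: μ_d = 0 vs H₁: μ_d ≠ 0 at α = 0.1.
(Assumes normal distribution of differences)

Answer: t = 2.0396, reject H₀

Derivation:
df = n - 1 = 25
SE = s_d/√n = 5.2/√26 = 1.0198
t = d̄/SE = 2.08/1.0198 = 2.0396
Critical value: t_{0.05,25} = ±1.708
p-value ≈ 0.0521
Decision: reject H₀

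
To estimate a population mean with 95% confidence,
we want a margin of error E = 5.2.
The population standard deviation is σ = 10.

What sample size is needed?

Answer: n = 15

Derivation:
z_0.025 = 1.960
n = (z×σ/E)² = (1.960×10/5.2)²
n = 14.2071
Round up: n = 15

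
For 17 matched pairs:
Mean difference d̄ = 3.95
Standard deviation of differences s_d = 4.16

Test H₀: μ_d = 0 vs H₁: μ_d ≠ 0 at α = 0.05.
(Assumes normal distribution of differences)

df = n - 1 = 16
SE = s_d/√n = 4.16/√17 = 1.0089
t = d̄/SE = 3.95/1.0089 = 3.9152
Critical value: t_{0.025,16} = ±2.120
p-value ≈ 0.0012
Decision: reject H₀

Answer: t = 3.9152, reject H₀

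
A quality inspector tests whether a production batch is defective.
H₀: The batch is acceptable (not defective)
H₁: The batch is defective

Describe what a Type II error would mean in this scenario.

Type I error: rejecting H₀ when it is actually true (false positive).
Type II error: failing to reject H₀ when H₁ is actually true (false negative).

Answer: Shipping a defective batch to customers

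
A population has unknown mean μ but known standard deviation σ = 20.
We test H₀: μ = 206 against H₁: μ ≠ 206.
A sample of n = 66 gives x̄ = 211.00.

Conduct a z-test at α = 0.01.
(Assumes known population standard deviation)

Answer: z = 2.0310, fail to reject H₀

Derivation:
Standard error: SE = σ/√n = 20/√66 = 2.4618
z-statistic: z = (x̄ - μ₀)/SE = (211.00 - 206)/2.4618 = 2.0310
Critical value: ±2.576
p-value = 0.0423
Decision: fail to reject H₀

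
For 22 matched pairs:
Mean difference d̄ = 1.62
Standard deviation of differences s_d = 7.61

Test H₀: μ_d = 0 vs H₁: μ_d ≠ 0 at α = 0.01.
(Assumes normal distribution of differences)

df = n - 1 = 21
SE = s_d/√n = 7.61/√22 = 1.6225
t = d̄/SE = 1.62/1.6225 = 0.9985
Critical value: t_{0.005,21} = ±2.831
p-value ≈ 0.3294
Decision: fail to reject H₀

Answer: t = 0.9985, fail to reject H₀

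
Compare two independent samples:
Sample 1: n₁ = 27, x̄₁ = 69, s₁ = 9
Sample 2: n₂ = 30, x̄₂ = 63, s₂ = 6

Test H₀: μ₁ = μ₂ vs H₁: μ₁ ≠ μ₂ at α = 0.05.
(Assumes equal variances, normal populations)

Pooled variance: s²_p = [26×9² + 29×6²]/(55) = 57.2727
s_p = 7.5679
SE = s_p×√(1/n₁ + 1/n₂) = 7.5679×√(1/27 + 1/30) = 2.0076
t = (x̄₁ - x̄₂)/SE = (69 - 63)/2.0076 = 2.9886
df = 55, t-critical = ±2.004
Decision: reject H₀

Answer: t = 2.9886, reject H₀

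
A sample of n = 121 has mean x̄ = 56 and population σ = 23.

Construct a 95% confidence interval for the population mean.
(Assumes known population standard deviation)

Confidence level: 95%, α = 0.05
z_0.025 = 1.960
SE = σ/√n = 23/√121 = 2.0909
Margin of error = 1.960 × 2.0909 = 4.0982
CI: x̄ ± margin = 56 ± 4.0982
CI: (51.9018, 60.0982)

Answer: (51.9018, 60.0982)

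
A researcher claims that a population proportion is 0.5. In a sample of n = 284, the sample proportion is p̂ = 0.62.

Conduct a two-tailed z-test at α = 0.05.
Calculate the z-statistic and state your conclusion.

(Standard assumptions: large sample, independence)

H₀: p = 0.5, H₁: p ≠ 0.5
Standard error: SE = √(p₀(1-p₀)/n) = √(0.5×0.5/284) = 0.029670
z-statistic: z = (p̂ - p₀)/SE = (0.62 - 0.5)/0.029670 = 4.0445
Critical value: z_0.025 = ±1.960
p-value = 0.0001
Decision: reject H₀ at α = 0.05

Answer: z = 4.0445, reject H₀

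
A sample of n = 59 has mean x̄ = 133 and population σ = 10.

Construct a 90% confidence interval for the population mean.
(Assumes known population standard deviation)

Answer: (130.8584, 135.1416)

Derivation:
Confidence level: 90%, α = 0.1
z_0.05 = 1.645
SE = σ/√n = 10/√59 = 1.3019
Margin of error = 1.645 × 1.3019 = 2.1416
CI: x̄ ± margin = 133 ± 2.1416
CI: (130.8584, 135.1416)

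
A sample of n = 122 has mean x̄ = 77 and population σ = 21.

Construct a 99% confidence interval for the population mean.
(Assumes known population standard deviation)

Confidence level: 99%, α = 0.01
z_0.005 = 2.576
SE = σ/√n = 21/√122 = 1.9013
Margin of error = 2.576 × 1.9013 = 4.8977
CI: x̄ ± margin = 77 ± 4.8977
CI: (72.1023, 81.8977)

Answer: (72.1023, 81.8977)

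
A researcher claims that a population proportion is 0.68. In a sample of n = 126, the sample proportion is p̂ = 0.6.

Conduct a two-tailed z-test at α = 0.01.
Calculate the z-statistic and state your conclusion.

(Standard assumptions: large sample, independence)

H₀: p = 0.68, H₁: p ≠ 0.68
Standard error: SE = √(p₀(1-p₀)/n) = √(0.68×0.32/126) = 0.041557
z-statistic: z = (p̂ - p₀)/SE = (0.6 - 0.68)/0.041557 = -1.9251
Critical value: z_0.005 = ±2.576
p-value = 0.0542
Decision: fail to reject H₀ at α = 0.01

Answer: z = -1.9251, fail to reject H₀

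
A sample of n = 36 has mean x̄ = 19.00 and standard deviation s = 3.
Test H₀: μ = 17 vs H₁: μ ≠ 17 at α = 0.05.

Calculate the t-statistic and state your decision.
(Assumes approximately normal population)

df = n - 1 = 35
SE = s/√n = 3/√36 = 0.5000
t = (x̄ - μ₀)/SE = (19.00 - 17)/0.5000 = 4.0000
Critical value: t_{0.025,35} = ±2.030
p-value ≈ 0.0003
Decision: reject H₀

Answer: t = 4.0000, reject H₀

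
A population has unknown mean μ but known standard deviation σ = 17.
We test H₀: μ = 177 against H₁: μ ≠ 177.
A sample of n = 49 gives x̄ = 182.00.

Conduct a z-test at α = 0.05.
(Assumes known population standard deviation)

Standard error: SE = σ/√n = 17/√49 = 2.4286
z-statistic: z = (x̄ - μ₀)/SE = (182.00 - 177)/2.4286 = 2.0588
Critical value: ±1.960
p-value = 0.0395
Decision: reject H₀

Answer: z = 2.0588, reject H₀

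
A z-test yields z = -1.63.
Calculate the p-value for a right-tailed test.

Answer: p-value ≈ 0.9484

Derivation:
For z = -1.63:
p = P(Z > -1.63) = 1 - Φ(-1.63) = 0.9484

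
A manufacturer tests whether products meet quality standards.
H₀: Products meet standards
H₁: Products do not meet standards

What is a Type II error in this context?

Answer: Accepting products as meeting standards when they don't

Derivation:
A Type I error (probability α) occurs when we reject a true H₀.
A Type II error (probability β) occurs when we fail to reject a false H₀.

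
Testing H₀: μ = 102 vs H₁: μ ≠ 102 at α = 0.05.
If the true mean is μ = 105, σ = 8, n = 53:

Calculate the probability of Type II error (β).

SE = σ/√n = 8/√53 = 1.0989
Critical values: μ₀ ± z_0.025×SE = 102 ± 1.960×1.0989
Acceptance region: (99.8462, 104.1538)
Under H₁ (μ = 105): z_high = (104.1538 - 105)/1.0989 = -0.7700, z_low = (99.8462 - 105)/1.0989 = -4.6900
β = P(not reject | H₁) = Φ(-0.7700) - Φ(-4.6900) ≈ 0.2206

Answer: β ≈ 0.2206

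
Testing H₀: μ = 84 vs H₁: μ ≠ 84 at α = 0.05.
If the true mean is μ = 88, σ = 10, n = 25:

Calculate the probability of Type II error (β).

Answer: β ≈ 0.4840

Derivation:
SE = σ/√n = 10/√25 = 2.0000
Critical values: μ₀ ± z_0.025×SE = 84 ± 1.960×2.0000
Acceptance region: (80.0800, 87.9200)
Under H₁ (μ = 88): z_high = (87.9200 - 88)/2.0000 = -0.0400, z_low = (80.0800 - 88)/2.0000 = -3.9600
β = P(not reject | H₁) = Φ(-0.0400) - Φ(-3.9600) ≈ 0.4840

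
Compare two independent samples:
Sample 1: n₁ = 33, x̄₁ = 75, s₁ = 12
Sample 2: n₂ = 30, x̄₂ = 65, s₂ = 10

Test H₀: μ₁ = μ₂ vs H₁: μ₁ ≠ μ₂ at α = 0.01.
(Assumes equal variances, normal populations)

Pooled variance: s²_p = [32×12² + 29×10²]/(61) = 123.0820
s_p = 11.0942
SE = s_p×√(1/n₁ + 1/n₂) = 11.0942×√(1/33 + 1/30) = 2.7987
t = (x̄₁ - x̄₂)/SE = (75 - 65)/2.7987 = 3.5731
df = 61, t-critical = ±2.659
Decision: reject H₀

Answer: t = 3.5731, reject H₀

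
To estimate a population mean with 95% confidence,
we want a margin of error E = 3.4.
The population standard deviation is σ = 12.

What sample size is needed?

z_0.025 = 1.960
n = (z×σ/E)² = (1.960×12/3.4)²
n = 47.8538
Round up: n = 48

Answer: n = 48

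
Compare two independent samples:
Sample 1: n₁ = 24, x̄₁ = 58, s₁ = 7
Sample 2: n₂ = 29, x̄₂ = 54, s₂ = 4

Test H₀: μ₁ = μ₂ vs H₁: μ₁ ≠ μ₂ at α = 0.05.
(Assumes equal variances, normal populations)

Pooled variance: s²_p = [23×7² + 28×4²]/(51) = 30.8824
s_p = 5.5572
SE = s_p×√(1/n₁ + 1/n₂) = 5.5572×√(1/24 + 1/29) = 1.5335
t = (x̄₁ - x̄₂)/SE = (58 - 54)/1.5335 = 2.6084
df = 51, t-critical = ±2.008
Decision: reject H₀

Answer: t = 2.6084, reject H₀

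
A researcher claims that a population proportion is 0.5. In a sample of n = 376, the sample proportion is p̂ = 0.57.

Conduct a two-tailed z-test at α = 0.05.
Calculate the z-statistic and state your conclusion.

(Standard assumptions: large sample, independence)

H₀: p = 0.5, H₁: p ≠ 0.5
Standard error: SE = √(p₀(1-p₀)/n) = √(0.5×0.5/376) = 0.025786
z-statistic: z = (p̂ - p₀)/SE = (0.57 - 0.5)/0.025786 = 2.7147
Critical value: z_0.025 = ±1.960
p-value = 0.0066
Decision: reject H₀ at α = 0.05

Answer: z = 2.7147, reject H₀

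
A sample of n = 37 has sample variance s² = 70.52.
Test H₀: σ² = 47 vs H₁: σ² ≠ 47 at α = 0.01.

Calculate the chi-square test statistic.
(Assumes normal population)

Answer: χ² = 54.0153, fail to reject H₀

Derivation:
df = n - 1 = 36
χ² = (n-1)s²/σ₀² = 36×70.52/47 = 54.0153
Critical values: χ²_{0.995,36} = 17.887, χ²_{0.005,36} = 61.581
Rejection region: χ² < 17.887 or χ² > 61.581
Decision: fail to reject H₀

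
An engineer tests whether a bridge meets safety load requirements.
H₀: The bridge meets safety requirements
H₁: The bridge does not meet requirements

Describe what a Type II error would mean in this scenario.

Answer: Declaring an unsafe bridge to be safe

Derivation:
A Type I error (probability α) occurs when we reject a true H₀.
A Type II error (probability β) occurs when we fail to reject a false H₀.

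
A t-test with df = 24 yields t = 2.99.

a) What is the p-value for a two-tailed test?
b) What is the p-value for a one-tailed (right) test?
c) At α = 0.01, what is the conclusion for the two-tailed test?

Using t-distribution with df = 24:
a) Two-tailed: p = 2×P(T > 2.99) = 0.0064
b) One-tailed: p = P(T > 2.99) = 0.0032
c) 0.0064 < 0.01, reject H₀

Answer: a) 0.0064, b) 0.0032, c) reject H₀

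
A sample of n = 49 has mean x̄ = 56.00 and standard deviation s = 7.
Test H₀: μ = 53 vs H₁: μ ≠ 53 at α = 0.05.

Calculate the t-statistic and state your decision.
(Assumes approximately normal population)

Answer: t = 3.0000, reject H₀

Derivation:
df = n - 1 = 48
SE = s/√n = 7/√49 = 1.0000
t = (x̄ - μ₀)/SE = (56.00 - 53)/1.0000 = 3.0000
Critical value: t_{0.025,48} = ±2.011
p-value ≈ 0.0043
Decision: reject H₀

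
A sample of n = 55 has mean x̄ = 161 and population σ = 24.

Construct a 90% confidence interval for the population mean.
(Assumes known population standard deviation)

Confidence level: 90%, α = 0.1
z_0.05 = 1.645
SE = σ/√n = 24/√55 = 3.2362
Margin of error = 1.645 × 3.2362 = 5.3235
CI: x̄ ± margin = 161 ± 5.3235
CI: (155.6765, 166.3235)

Answer: (155.6765, 166.3235)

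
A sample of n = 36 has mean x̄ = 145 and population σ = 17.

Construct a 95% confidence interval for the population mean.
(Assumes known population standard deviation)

Answer: (139.4467, 150.5533)

Derivation:
Confidence level: 95%, α = 0.05
z_0.025 = 1.960
SE = σ/√n = 17/√36 = 2.8333
Margin of error = 1.960 × 2.8333 = 5.5533
CI: x̄ ± margin = 145 ± 5.5533
CI: (139.4467, 150.5533)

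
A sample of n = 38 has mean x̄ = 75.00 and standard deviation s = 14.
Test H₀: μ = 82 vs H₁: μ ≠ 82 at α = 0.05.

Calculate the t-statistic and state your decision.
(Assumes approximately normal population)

Answer: t = -3.0822, reject H₀

Derivation:
df = n - 1 = 37
SE = s/√n = 14/√38 = 2.2711
t = (x̄ - μ₀)/SE = (75.00 - 82)/2.2711 = -3.0822
Critical value: t_{0.025,37} = ±2.026
p-value ≈ 0.0039
Decision: reject H₀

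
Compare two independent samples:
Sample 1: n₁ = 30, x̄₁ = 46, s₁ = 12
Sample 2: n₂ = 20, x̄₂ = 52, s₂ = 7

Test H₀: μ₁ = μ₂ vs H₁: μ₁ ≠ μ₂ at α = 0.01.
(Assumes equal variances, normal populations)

Pooled variance: s²_p = [29×12² + 19×7²]/(48) = 106.3958
s_p = 10.3148
SE = s_p×√(1/n₁ + 1/n₂) = 10.3148×√(1/30 + 1/20) = 2.9776
t = (x̄₁ - x̄₂)/SE = (46 - 52)/2.9776 = -2.0150
df = 48, t-critical = ±2.682
Decision: fail to reject H₀

Answer: t = -2.0150, fail to reject H₀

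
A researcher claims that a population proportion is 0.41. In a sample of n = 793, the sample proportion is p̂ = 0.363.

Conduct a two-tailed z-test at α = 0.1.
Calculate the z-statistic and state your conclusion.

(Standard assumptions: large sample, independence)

Answer: z = -2.6909, reject H₀

Derivation:
H₀: p = 0.41, H₁: p ≠ 0.41
Standard error: SE = √(p₀(1-p₀)/n) = √(0.41×0.59/793) = 0.017466
z-statistic: z = (p̂ - p₀)/SE = (0.363 - 0.41)/0.017466 = -2.6909
Critical value: z_0.05 = ±1.645
p-value = 0.0071
Decision: reject H₀ at α = 0.1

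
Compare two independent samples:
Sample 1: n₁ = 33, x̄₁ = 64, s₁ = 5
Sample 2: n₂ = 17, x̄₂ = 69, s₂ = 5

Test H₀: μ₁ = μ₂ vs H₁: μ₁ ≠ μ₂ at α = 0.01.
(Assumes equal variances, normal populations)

Answer: t = -3.3496, reject H₀

Derivation:
Pooled variance: s²_p = [32×5² + 16×5²]/(48) = 25.0000
s_p = 5.0000
SE = s_p×√(1/n₁ + 1/n₂) = 5.0000×√(1/33 + 1/17) = 1.4927
t = (x̄₁ - x̄₂)/SE = (64 - 69)/1.4927 = -3.3496
df = 48, t-critical = ±2.682
Decision: reject H₀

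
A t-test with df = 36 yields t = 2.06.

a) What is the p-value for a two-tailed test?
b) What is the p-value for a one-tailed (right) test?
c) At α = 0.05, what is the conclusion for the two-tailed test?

Answer: a) 0.0467, b) 0.0233, c) reject H₀

Derivation:
Using t-distribution with df = 36:
a) Two-tailed: p = 2×P(T > 2.06) = 0.0467
b) One-tailed: p = P(T > 2.06) = 0.0233
c) 0.0467 < 0.05, reject H₀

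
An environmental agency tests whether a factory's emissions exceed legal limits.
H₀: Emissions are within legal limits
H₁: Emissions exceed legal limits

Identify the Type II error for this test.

Answer: Failing to cite a factory whose emissions actually exceed the limit

Derivation:
Type I error (α): Rejecting H₀ when H₀ is true
Type II error (β): Failing to reject H₀ when H₁ is true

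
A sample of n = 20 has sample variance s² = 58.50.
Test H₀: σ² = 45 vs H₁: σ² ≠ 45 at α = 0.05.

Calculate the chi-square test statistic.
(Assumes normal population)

df = n - 1 = 19
χ² = (n-1)s²/σ₀² = 19×58.50/45 = 24.7000
Critical values: χ²_{0.975,19} = 8.907, χ²_{0.025,19} = 32.852
Rejection region: χ² < 8.907 or χ² > 32.852
Decision: fail to reject H₀

Answer: χ² = 24.7000, fail to reject H₀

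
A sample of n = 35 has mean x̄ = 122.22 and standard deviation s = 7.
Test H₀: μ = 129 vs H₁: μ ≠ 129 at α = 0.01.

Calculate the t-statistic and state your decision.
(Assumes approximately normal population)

df = n - 1 = 34
SE = s/√n = 7/√35 = 1.1832
t = (x̄ - μ₀)/SE = (122.22 - 129)/1.1832 = -5.7302
Critical value: t_{0.005,34} = ±2.728
p-value < 0.0001
Decision: reject H₀

Answer: t = -5.7302, reject H₀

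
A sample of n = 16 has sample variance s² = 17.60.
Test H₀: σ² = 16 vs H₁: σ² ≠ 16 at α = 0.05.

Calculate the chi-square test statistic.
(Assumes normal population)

df = n - 1 = 15
χ² = (n-1)s²/σ₀² = 15×17.60/16 = 16.5000
Critical values: χ²_{0.975,15} = 6.262, χ²_{0.025,15} = 27.488
Rejection region: χ² < 6.262 or χ² > 27.488
Decision: fail to reject H₀

Answer: χ² = 16.5000, fail to reject H₀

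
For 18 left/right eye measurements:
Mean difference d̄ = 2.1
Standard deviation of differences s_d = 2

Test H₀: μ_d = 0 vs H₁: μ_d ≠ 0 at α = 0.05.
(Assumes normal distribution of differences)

df = n - 1 = 17
SE = s_d/√n = 2/√18 = 0.4714
t = d̄/SE = 2.1/0.4714 = 4.4548
Critical value: t_{0.025,17} = ±2.110
p-value ≈ 0.0003
Decision: reject H₀

Answer: t = 4.4548, reject H₀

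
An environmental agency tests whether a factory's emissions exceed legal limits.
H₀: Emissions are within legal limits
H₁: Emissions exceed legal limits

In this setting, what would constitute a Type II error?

Answer: Failing to cite a factory whose emissions actually exceed the limit

Derivation:
Type I error (α): Rejecting H₀ when H₀ is true
Type II error (β): Failing to reject H₀ when H₁ is true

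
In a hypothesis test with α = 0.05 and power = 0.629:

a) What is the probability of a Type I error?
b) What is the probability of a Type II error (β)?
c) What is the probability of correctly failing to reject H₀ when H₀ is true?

Answer: a) 0.05, b) 0.371, c) 0.95

Derivation:
a) Type I error probability = α = 0.05
b) Power = P(reject H₀ | H₁ true) = 1 - β = 0.629, so Type II error probability = β = 1 - Power = 0.371
c) P(fail to reject H₀ | H₀ true) = 1 - α = 0.95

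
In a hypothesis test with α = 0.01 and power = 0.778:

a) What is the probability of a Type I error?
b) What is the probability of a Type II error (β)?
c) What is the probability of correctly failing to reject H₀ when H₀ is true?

Answer: a) 0.01, b) 0.222, c) 0.99

Derivation:
a) Type I error probability = α = 0.01
b) Power = P(reject H₀ | H₁ true) = 1 - β = 0.778, so Type II error probability = β = 1 - Power = 0.222
c) P(fail to reject H₀ | H₀ true) = 1 - α = 0.99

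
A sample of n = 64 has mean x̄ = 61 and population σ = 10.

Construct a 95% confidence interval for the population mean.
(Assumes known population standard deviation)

Confidence level: 95%, α = 0.05
z_0.025 = 1.960
SE = σ/√n = 10/√64 = 1.2500
Margin of error = 1.960 × 1.2500 = 2.4500
CI: x̄ ± margin = 61 ± 2.4500
CI: (58.5500, 63.4500)

Answer: (58.5500, 63.4500)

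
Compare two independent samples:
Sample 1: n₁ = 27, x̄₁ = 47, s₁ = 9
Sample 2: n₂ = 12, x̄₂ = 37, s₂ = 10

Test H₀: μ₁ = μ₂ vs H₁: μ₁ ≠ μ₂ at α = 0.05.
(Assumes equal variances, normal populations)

Pooled variance: s²_p = [26×9² + 11×10²]/(37) = 86.6486
s_p = 9.3085
SE = s_p×√(1/n₁ + 1/n₂) = 9.3085×√(1/27 + 1/12) = 3.2295
t = (x̄₁ - x̄₂)/SE = (47 - 37)/3.2295 = 3.0965
df = 37, t-critical = ±2.026
Decision: reject H₀

Answer: t = 3.0965, reject H₀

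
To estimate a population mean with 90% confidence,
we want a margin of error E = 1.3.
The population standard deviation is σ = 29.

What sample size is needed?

z_0.05 = 1.645
n = (z×σ/E)² = (1.645×29/1.3)²
n = 1346.6077
Round up: n = 1347

Answer: n = 1347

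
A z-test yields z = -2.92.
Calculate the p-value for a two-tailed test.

Answer: p-value ≈ 0.0035

Derivation:
For z = -2.92:
p = 2×P(Z > |-2.92|) = 2×(1 - Φ(2.92)) = 0.0035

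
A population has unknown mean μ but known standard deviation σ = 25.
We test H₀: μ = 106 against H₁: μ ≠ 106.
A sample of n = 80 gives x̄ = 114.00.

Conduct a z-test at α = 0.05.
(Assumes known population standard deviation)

Answer: z = 2.8622, reject H₀

Derivation:
Standard error: SE = σ/√n = 25/√80 = 2.7951
z-statistic: z = (x̄ - μ₀)/SE = (114.00 - 106)/2.7951 = 2.8622
Critical value: ±1.960
p-value = 0.0042
Decision: reject H₀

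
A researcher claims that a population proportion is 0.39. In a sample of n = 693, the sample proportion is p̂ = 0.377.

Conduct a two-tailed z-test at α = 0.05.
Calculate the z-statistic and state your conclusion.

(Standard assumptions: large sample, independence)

H₀: p = 0.39, H₁: p ≠ 0.39
Standard error: SE = √(p₀(1-p₀)/n) = √(0.39×0.61/693) = 0.018528
z-statistic: z = (p̂ - p₀)/SE = (0.377 - 0.39)/0.018528 = -0.7016
Critical value: z_0.025 = ±1.960
p-value = 0.4829
Decision: fail to reject H₀ at α = 0.05

Answer: z = -0.7016, fail to reject H₀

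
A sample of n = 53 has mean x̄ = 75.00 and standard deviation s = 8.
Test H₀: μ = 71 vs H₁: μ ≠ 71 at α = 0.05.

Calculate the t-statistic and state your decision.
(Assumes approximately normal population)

df = n - 1 = 52
SE = s/√n = 8/√53 = 1.0989
t = (x̄ - μ₀)/SE = (75.00 - 71)/1.0989 = 3.6400
Critical value: t_{0.025,52} = ±2.007
p-value ≈ 0.0006
Decision: reject H₀

Answer: t = 3.6400, reject H₀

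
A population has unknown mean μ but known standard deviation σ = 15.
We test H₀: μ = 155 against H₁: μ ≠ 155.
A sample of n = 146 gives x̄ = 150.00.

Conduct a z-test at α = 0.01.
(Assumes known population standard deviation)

Answer: z = -4.0277, reject H₀

Derivation:
Standard error: SE = σ/√n = 15/√146 = 1.2414
z-statistic: z = (x̄ - μ₀)/SE = (150.00 - 155)/1.2414 = -4.0277
Critical value: ±2.576
p-value = 0.0001
Decision: reject H₀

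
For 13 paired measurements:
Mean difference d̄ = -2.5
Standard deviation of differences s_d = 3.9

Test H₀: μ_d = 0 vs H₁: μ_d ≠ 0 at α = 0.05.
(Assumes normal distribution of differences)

df = n - 1 = 12
SE = s_d/√n = 3.9/√13 = 1.0817
t = d̄/SE = -2.5/1.0817 = -2.3112
Critical value: t_{0.025,12} = ±2.179
p-value ≈ 0.0394
Decision: reject H₀

Answer: t = -2.3112, reject H₀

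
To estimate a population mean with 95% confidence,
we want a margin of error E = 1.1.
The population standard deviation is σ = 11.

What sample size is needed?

Answer: n = 385

Derivation:
z_0.025 = 1.960
n = (z×σ/E)² = (1.960×11/1.1)²
n = 384.1600
Round up: n = 385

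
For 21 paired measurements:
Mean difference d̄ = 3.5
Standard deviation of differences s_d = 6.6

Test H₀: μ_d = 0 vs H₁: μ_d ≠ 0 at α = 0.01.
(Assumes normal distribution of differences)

Answer: t = 2.4302, fail to reject H₀

Derivation:
df = n - 1 = 20
SE = s_d/√n = 6.6/√21 = 1.4402
t = d̄/SE = 3.5/1.4402 = 2.4302
Critical value: t_{0.005,20} = ±2.845
p-value ≈ 0.0246
Decision: fail to reject H₀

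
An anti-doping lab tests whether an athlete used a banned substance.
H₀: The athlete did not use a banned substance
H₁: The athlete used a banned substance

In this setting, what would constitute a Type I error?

Answer: Falsely accusing a clean athlete of doping

Derivation:
Type I error: rejecting H₀ when it is actually true (false positive).
Type II error: failing to reject H₀ when H₁ is actually true (false negative).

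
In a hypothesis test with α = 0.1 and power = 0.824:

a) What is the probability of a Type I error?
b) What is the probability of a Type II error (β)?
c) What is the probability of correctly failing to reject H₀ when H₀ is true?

a) Type I error probability = α = 0.1
b) Power = P(reject H₀ | H₁ true) = 1 - β = 0.824, so Type II error probability = β = 1 - Power = 0.176
c) P(fail to reject H₀ | H₀ true) = 1 - α = 0.9

Answer: a) 0.1, b) 0.176, c) 0.9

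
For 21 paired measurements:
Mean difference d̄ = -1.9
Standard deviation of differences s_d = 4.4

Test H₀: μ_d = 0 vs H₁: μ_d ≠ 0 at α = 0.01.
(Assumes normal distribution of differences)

df = n - 1 = 20
SE = s_d/√n = 4.4/√21 = 0.9602
t = d̄/SE = -1.9/0.9602 = -1.9788
Critical value: t_{0.005,20} = ±2.845
p-value ≈ 0.0618
Decision: fail to reject H₀

Answer: t = -1.9788, fail to reject H₀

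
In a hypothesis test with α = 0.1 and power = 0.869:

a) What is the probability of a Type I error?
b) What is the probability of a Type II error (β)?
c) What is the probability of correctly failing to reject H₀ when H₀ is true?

a) Type I error probability = α = 0.1
b) Power = P(reject H₀ | H₁ true) = 1 - β = 0.869, so Type II error probability = β = 1 - Power = 0.131
c) P(fail to reject H₀ | H₀ true) = 1 - α = 0.9

Answer: a) 0.1, b) 0.131, c) 0.9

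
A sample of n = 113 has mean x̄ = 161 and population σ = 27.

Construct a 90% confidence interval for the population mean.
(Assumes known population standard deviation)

Confidence level: 90%, α = 0.1
z_0.05 = 1.645
SE = σ/√n = 27/√113 = 2.5399
Margin of error = 1.645 × 2.5399 = 4.1781
CI: x̄ ± margin = 161 ± 4.1781
CI: (156.8219, 165.1781)

Answer: (156.8219, 165.1781)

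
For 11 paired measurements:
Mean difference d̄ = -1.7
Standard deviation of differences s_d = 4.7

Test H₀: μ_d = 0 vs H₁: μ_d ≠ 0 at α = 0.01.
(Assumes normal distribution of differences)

df = n - 1 = 10
SE = s_d/√n = 4.7/√11 = 1.4171
t = d̄/SE = -1.7/1.4171 = -1.1996
Critical value: t_{0.005,10} = ±3.169
p-value ≈ 0.2579
Decision: fail to reject H₀

Answer: t = -1.1996, fail to reject H₀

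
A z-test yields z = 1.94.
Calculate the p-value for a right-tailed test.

Answer: p-value ≈ 0.0262

Derivation:
For z = 1.94:
p = P(Z > 1.94) = 1 - Φ(1.94) = 0.0262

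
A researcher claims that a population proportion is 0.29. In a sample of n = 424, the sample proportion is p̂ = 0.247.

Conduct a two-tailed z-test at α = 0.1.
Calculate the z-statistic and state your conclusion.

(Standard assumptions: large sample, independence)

Answer: z = -1.9513, reject H₀

Derivation:
H₀: p = 0.29, H₁: p ≠ 0.29
Standard error: SE = √(p₀(1-p₀)/n) = √(0.29×0.71/424) = 0.022037
z-statistic: z = (p̂ - p₀)/SE = (0.247 - 0.29)/0.022037 = -1.9513
Critical value: z_0.05 = ±1.645
p-value = 0.0510
Decision: reject H₀ at α = 0.1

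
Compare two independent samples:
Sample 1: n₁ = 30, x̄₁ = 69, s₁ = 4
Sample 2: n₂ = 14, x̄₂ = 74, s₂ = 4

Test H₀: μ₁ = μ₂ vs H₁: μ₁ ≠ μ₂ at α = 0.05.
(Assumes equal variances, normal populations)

Pooled variance: s²_p = [29×4² + 13×4²]/(42) = 16.0000
s_p = 4.0000
SE = s_p×√(1/n₁ + 1/n₂) = 4.0000×√(1/30 + 1/14) = 1.2947
t = (x̄₁ - x̄₂)/SE = (69 - 74)/1.2947 = -3.8619
df = 42, t-critical = ±2.018
Decision: reject H₀

Answer: t = -3.8619, reject H₀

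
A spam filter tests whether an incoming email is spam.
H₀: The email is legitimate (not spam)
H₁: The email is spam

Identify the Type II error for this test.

Answer: Letting a spam email through to the inbox

Derivation:
A Type I error (probability α) occurs when we reject a true H₀.
A Type II error (probability β) occurs when we fail to reject a false H₀.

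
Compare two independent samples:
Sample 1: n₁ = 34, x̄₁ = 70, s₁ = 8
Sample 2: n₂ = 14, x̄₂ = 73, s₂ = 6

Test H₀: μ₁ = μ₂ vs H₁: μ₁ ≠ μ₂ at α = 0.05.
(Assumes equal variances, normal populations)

Pooled variance: s²_p = [33×8² + 13×6²]/(46) = 56.0870
s_p = 7.4891
SE = s_p×√(1/n₁ + 1/n₂) = 7.4891×√(1/34 + 1/14) = 2.3782
t = (x̄₁ - x̄₂)/SE = (70 - 73)/2.3782 = -1.2615
df = 46, t-critical = ±2.013
Decision: fail to reject H₀

Answer: t = -1.2615, fail to reject H₀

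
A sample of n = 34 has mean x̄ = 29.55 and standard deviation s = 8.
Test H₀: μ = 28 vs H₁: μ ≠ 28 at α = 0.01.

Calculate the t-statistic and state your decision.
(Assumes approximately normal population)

df = n - 1 = 33
SE = s/√n = 8/√34 = 1.3720
t = (x̄ - μ₀)/SE = (29.55 - 28)/1.3720 = 1.1297
Critical value: t_{0.005,33} = ±2.733
p-value ≈ 0.2667
Decision: fail to reject H₀

Answer: t = 1.1297, fail to reject H₀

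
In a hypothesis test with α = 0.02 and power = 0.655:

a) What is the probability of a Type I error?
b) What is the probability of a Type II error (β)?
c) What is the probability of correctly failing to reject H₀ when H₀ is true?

a) Type I error probability = α = 0.02
b) Power = P(reject H₀ | H₁ true) = 1 - β = 0.655, so Type II error probability = β = 1 - Power = 0.345
c) P(fail to reject H₀ | H₀ true) = 1 - α = 0.98

Answer: a) 0.02, b) 0.345, c) 0.98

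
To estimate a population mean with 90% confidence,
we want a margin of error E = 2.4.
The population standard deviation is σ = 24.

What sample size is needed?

z_0.05 = 1.645
n = (z×σ/E)² = (1.645×24/2.4)²
n = 270.6025
Round up: n = 271

Answer: n = 271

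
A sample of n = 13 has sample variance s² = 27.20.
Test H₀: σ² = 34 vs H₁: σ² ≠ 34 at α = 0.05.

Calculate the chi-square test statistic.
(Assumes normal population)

df = n - 1 = 12
χ² = (n-1)s²/σ₀² = 12×27.20/34 = 9.6000
Critical values: χ²_{0.975,12} = 4.404, χ²_{0.025,12} = 23.337
Rejection region: χ² < 4.404 or χ² > 23.337
Decision: fail to reject H₀

Answer: χ² = 9.6000, fail to reject H₀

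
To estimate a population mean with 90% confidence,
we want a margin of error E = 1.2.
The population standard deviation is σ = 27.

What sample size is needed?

Answer: n = 1370

Derivation:
z_0.05 = 1.645
n = (z×σ/E)² = (1.645×27/1.2)²
n = 1369.9252
Round up: n = 1370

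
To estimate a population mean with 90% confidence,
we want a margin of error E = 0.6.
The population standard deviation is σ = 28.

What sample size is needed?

z_0.05 = 1.645
n = (z×σ/E)² = (1.645×28/0.6)²
n = 5893.1211
Round up: n = 5894

Answer: n = 5894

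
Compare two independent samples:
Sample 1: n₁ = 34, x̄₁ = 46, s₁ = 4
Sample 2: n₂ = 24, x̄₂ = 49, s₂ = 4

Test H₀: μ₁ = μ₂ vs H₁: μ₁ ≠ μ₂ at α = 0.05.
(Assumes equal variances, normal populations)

Answer: t = -2.8132, reject H₀

Derivation:
Pooled variance: s²_p = [33×4² + 23×4²]/(56) = 16.0000
s_p = 4.0000
SE = s_p×√(1/n₁ + 1/n₂) = 4.0000×√(1/34 + 1/24) = 1.0664
t = (x̄₁ - x̄₂)/SE = (46 - 49)/1.0664 = -2.8132
df = 56, t-critical = ±2.003
Decision: reject H₀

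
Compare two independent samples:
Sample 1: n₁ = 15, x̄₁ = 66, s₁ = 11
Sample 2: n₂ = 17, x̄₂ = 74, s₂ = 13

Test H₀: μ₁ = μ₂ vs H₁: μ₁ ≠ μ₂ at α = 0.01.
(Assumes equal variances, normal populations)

Pooled variance: s²_p = [14×11² + 16×13²]/(30) = 146.6000
s_p = 12.1078
SE = s_p×√(1/n₁ + 1/n₂) = 12.1078×√(1/15 + 1/17) = 4.2891
t = (x̄₁ - x̄₂)/SE = (66 - 74)/4.2891 = -1.8652
df = 30, t-critical = ±2.750
Decision: fail to reject H₀

Answer: t = -1.8652, fail to reject H₀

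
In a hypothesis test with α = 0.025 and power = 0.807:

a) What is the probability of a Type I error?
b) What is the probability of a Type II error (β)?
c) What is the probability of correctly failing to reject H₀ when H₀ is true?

Answer: a) 0.025, b) 0.193, c) 0.975

Derivation:
a) Type I error probability = α = 0.025
b) Power = P(reject H₀ | H₁ true) = 1 - β = 0.807, so Type II error probability = β = 1 - Power = 0.193
c) P(fail to reject H₀ | H₀ true) = 1 - α = 0.975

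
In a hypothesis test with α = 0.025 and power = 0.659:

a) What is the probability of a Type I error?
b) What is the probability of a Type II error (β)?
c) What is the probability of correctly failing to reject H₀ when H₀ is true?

Answer: a) 0.025, b) 0.341, c) 0.975

Derivation:
a) Type I error probability = α = 0.025
b) Power = P(reject H₀ | H₁ true) = 1 - β = 0.659, so Type II error probability = β = 1 - Power = 0.341
c) P(fail to reject H₀ | H₀ true) = 1 - α = 0.975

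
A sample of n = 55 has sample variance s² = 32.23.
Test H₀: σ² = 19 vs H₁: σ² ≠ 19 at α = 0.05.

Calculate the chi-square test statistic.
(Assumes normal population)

df = n - 1 = 54
χ² = (n-1)s²/σ₀² = 54×32.23/19 = 91.6011
Critical values: χ²_{0.975,54} = 35.586, χ²_{0.025,54} = 76.192
Rejection region: χ² < 35.586 or χ² > 76.192
Decision: reject H₀

Answer: χ² = 91.6011, reject H₀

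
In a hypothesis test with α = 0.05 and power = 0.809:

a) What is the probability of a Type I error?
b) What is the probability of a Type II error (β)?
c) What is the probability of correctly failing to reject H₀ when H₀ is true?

a) Type I error probability = α = 0.05
b) Power = P(reject H₀ | H₁ true) = 1 - β = 0.809, so Type II error probability = β = 1 - Power = 0.191
c) P(fail to reject H₀ | H₀ true) = 1 - α = 0.95

Answer: a) 0.05, b) 0.191, c) 0.95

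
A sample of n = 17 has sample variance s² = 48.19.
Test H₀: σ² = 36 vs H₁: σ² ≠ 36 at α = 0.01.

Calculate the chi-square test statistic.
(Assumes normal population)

Answer: χ² = 21.4178, fail to reject H₀

Derivation:
df = n - 1 = 16
χ² = (n-1)s²/σ₀² = 16×48.19/36 = 21.4178
Critical values: χ²_{0.995,16} = 5.142, χ²_{0.005,16} = 34.267
Rejection region: χ² < 5.142 or χ² > 34.267
Decision: fail to reject H₀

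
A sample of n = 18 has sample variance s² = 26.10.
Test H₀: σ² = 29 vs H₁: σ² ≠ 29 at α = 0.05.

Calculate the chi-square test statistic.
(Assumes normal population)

df = n - 1 = 17
χ² = (n-1)s²/σ₀² = 17×26.10/29 = 15.3000
Critical values: χ²_{0.975,17} = 7.564, χ²_{0.025,17} = 30.191
Rejection region: χ² < 7.564 or χ² > 30.191
Decision: fail to reject H₀

Answer: χ² = 15.3000, fail to reject H₀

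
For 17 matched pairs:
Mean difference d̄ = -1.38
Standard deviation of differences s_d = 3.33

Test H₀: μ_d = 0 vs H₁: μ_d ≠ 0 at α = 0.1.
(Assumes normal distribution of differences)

df = n - 1 = 16
SE = s_d/√n = 3.33/√17 = 0.8076
t = d̄/SE = -1.38/0.8076 = -1.7088
Critical value: t_{0.05,16} = ±1.746
p-value ≈ 0.1068
Decision: fail to reject H₀

Answer: t = -1.7088, fail to reject H₀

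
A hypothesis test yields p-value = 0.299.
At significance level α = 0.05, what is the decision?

Answer: fail to reject H₀

Derivation:
Compare p-value to α:
0.299 ≥ 0.05
Decision: fail to reject H₀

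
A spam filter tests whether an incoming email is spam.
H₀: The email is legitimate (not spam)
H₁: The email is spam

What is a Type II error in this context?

A Type I error (probability α) occurs when we reject a true H₀.
A Type II error (probability β) occurs when we fail to reject a false H₀.

Answer: Letting a spam email through to the inbox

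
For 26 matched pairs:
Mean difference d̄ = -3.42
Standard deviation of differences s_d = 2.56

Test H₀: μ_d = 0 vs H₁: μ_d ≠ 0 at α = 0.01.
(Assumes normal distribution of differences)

df = n - 1 = 25
SE = s_d/√n = 2.56/√26 = 0.5021
t = d̄/SE = -3.42/0.5021 = -6.8114
Critical value: t_{0.005,25} = ±2.787
p-value < 0.0001
Decision: reject H₀

Answer: t = -6.8114, reject H₀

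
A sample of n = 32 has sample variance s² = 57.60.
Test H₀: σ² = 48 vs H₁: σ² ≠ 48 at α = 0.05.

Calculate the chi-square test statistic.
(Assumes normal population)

Answer: χ² = 37.2000, fail to reject H₀

Derivation:
df = n - 1 = 31
χ² = (n-1)s²/σ₀² = 31×57.60/48 = 37.2000
Critical values: χ²_{0.975,31} = 17.539, χ²_{0.025,31} = 48.232
Rejection region: χ² < 17.539 or χ² > 48.232
Decision: fail to reject H₀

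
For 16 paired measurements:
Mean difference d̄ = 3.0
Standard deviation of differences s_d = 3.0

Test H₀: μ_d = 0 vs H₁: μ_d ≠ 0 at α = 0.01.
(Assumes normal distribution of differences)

Answer: t = 4.0000, reject H₀

Derivation:
df = n - 1 = 15
SE = s_d/√n = 3.0/√16 = 0.7500
t = d̄/SE = 3.0/0.7500 = 4.0000
Critical value: t_{0.005,15} = ±2.947
p-value ≈ 0.0012
Decision: reject H₀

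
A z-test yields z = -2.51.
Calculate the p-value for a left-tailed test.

Answer: p-value ≈ 0.0060

Derivation:
For z = -2.51:
p = P(Z < -2.51) = Φ(-2.51) = 0.0060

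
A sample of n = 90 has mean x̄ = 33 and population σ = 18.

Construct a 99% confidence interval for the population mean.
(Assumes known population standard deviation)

Answer: (28.1123, 37.8877)

Derivation:
Confidence level: 99%, α = 0.01
z_0.005 = 2.576
SE = σ/√n = 18/√90 = 1.8974
Margin of error = 2.576 × 1.8974 = 4.8877
CI: x̄ ± margin = 33 ± 4.8877
CI: (28.1123, 37.8877)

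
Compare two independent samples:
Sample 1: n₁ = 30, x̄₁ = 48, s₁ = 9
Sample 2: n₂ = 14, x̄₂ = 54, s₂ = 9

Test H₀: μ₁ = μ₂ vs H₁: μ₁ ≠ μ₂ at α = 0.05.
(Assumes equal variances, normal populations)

Pooled variance: s²_p = [29×9² + 13×9²]/(42) = 81.0000
s_p = 9.0000
SE = s_p×√(1/n₁ + 1/n₂) = 9.0000×√(1/30 + 1/14) = 2.9130
t = (x̄₁ - x̄₂)/SE = (48 - 54)/2.9130 = -2.0597
df = 42, t-critical = ±2.018
Decision: reject H₀

Answer: t = -2.0597, reject H₀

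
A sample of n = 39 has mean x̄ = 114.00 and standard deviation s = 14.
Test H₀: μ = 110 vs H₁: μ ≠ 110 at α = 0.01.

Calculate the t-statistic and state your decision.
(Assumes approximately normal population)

df = n - 1 = 38
SE = s/√n = 14/√39 = 2.2418
t = (x̄ - μ₀)/SE = (114.00 - 110)/2.2418 = 1.7843
Critical value: t_{0.005,38} = ±2.712
p-value ≈ 0.0824
Decision: fail to reject H₀

Answer: t = 1.7843, fail to reject H₀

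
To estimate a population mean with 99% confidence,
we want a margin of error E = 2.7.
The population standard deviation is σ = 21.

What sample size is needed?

z_0.005 = 2.576
n = (z×σ/E)² = (2.576×21/2.7)²
n = 401.4235
Round up: n = 402

Answer: n = 402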